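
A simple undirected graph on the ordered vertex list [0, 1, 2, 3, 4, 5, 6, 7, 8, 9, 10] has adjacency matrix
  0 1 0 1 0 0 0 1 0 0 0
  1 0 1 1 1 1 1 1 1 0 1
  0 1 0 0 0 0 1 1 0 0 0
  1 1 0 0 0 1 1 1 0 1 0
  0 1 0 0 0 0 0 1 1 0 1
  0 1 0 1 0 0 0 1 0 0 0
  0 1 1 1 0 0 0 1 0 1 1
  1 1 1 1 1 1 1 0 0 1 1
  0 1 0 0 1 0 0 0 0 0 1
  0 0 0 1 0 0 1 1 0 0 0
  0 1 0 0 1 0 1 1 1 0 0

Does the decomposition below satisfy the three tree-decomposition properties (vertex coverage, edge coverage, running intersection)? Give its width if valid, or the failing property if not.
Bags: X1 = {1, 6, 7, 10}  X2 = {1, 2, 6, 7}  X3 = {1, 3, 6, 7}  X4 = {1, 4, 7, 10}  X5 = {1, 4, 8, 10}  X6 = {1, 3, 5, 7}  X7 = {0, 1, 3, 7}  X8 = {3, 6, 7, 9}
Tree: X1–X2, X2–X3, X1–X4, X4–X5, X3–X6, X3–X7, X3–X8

Yes; width 3.

Checking the three conditions: (i) the bags cover all of {0, 1, 2, 3, 4, 5, 6, 7, 8, 9, 10}; (ii) for each edge, some bag contains both endpoints; (iii) the bags containing any fixed vertex form a subtree. All hold, so the decomposition is valid with width 4 − 1 = 3.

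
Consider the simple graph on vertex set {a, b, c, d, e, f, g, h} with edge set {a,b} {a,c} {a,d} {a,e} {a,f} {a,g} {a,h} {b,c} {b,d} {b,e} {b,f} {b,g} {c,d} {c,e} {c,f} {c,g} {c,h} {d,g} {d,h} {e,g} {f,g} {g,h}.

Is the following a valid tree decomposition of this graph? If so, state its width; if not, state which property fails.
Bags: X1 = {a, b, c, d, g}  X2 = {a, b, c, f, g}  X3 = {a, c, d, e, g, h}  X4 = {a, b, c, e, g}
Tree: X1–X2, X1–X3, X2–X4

No — bags containing vertex e are not connected in the tree.

A tree decomposition must satisfy three properties: every vertex lies in some bag; for every edge, both endpoints lie together in some bag; and for every vertex, the bags containing it form a connected subtree. Here bags containing vertex e are not connected in the tree, so the decomposition is invalid.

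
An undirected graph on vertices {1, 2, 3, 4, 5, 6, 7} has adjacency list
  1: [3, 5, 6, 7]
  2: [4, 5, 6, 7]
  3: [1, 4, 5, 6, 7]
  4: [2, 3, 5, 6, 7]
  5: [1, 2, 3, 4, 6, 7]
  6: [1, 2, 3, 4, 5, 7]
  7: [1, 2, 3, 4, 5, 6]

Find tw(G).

A width-4 tree decomposition is:
Bags: B1 = {3, 4, 5, 6, 7}  B2 = {1, 3, 5, 6, 7}  B3 = {2, 4, 5, 6, 7}
Tree: B1–B2, B1–B3
The largest bag has 5 vertices, giving width 4; this decomposition certifies tw(G) ≤ 4. For the lower bound, the 5 vertices {2, 4, 5, 6, 7} are pairwise adjacent, and any tree decomposition puts a clique entirely inside one bag — forcing width ≥ 4. Combining the bounds, tw(G) = 4.

4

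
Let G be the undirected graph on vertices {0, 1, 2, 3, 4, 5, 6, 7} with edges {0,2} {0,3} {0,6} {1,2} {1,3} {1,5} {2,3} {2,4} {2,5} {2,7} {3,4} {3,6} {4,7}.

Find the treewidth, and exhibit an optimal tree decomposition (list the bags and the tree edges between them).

Treewidth 2.
Bags: B1 = {0, 3, 6}  B2 = {0, 2, 3}  B3 = {1, 2, 3}  B4 = {2, 3, 4}  B5 = {2, 4, 7}  B6 = {1, 2, 5}
Tree: B1–B2, B2–B3, B3–B4, B4–B5, B3–B6

Every bag has size at most 3, so the width is 3 − 1 = 2 and tw(G) ≤ 2. Conversely, {0, 2, 3} is a clique of size 3, and the vertices of any clique must share a bag in every tree decomposition; so some bag has ≥ 3 vertices and tw(G) ≥ 2. Therefore the treewidth is 2.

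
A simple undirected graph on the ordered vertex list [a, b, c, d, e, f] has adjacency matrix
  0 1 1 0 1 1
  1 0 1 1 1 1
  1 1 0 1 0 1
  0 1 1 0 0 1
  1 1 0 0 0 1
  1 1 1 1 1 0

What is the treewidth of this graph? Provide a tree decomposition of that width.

Treewidth 3.
One optimal decomposition is:
Bags: B1 = {a, b, c, f}  B2 = {b, c, d, f}  B3 = {a, b, e, f}
Tree: B1–B2, B1–B3

The largest bag has 4 vertices, giving width 3; this decomposition certifies tw(G) ≤ 3. On the other hand G contains the 4-clique {a, b, e, f}. A clique must lie in a single bag of any decomposition, so no decomposition can have width below 3. The upper and lower bounds meet at 3, so that is the treewidth.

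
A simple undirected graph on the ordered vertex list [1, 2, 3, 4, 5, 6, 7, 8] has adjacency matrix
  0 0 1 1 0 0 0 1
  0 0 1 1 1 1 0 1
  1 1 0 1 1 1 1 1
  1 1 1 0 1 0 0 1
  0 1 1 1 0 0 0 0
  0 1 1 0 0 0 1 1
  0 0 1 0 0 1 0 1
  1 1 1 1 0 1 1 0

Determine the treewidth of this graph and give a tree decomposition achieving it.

Treewidth 3.
Bags: B1 = {2, 3, 6, 8}  B2 = {2, 3, 4, 8}  B3 = {2, 3, 4, 5}  B4 = {1, 3, 4, 8}  B5 = {3, 6, 7, 8}
Tree: B1–B2, B2–B3, B2–B4, B1–B5

Each bag holds 4 vertices, so the decomposition has width 3, which upper-bounds the treewidth. Conversely, {1, 3, 4, 8} is a clique of size 4, and the vertices of any clique must share a bag in every tree decomposition; so some bag has ≥ 4 vertices and tw(G) ≥ 3. The upper and lower bounds meet at 3, so that is the treewidth.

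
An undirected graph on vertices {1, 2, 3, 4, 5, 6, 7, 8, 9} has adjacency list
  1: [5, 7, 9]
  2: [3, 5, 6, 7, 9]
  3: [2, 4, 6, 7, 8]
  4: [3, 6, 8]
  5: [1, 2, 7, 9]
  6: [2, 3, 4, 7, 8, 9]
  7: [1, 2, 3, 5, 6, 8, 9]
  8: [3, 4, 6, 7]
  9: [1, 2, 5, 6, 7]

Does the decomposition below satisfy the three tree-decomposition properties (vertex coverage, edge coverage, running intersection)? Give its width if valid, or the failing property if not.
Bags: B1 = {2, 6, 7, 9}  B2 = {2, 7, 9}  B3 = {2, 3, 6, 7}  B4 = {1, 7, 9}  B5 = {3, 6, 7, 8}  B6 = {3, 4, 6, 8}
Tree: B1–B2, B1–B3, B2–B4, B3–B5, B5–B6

No — vertex 5 appears in no bag.

A tree decomposition must satisfy three properties: every vertex lies in some bag; for every edge, both endpoints lie together in some bag; and for every vertex, the bags containing it form a connected subtree. Here vertex 5 appears in no bag, so the decomposition is invalid.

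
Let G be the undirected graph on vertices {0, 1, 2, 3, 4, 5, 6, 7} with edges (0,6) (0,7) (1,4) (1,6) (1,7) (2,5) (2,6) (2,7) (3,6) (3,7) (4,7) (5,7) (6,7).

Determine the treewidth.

2

A width-2 tree decomposition is:
Bags: B1 = {2, 6, 7}  B2 = {1, 6, 7}  B3 = {0, 6, 7}  B4 = {3, 6, 7}  B5 = {2, 5, 7}  B6 = {1, 4, 7}
Tree: B1–B2, B1–B3, B1–B4, B1–B5, B2–B6
The largest bag has 3 vertices, giving width 2; this decomposition certifies tw(G) ≤ 2. On the other hand G contains the 3-clique {1, 4, 7}. A clique must lie in a single bag of any decomposition, so no decomposition can have width below 2. The upper and lower bounds meet at 2, so that is the treewidth.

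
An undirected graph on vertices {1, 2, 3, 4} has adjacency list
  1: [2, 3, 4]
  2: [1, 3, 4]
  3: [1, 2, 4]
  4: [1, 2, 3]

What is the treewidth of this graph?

3

A width-3 tree decomposition is:
Bags: B1 = {1, 2, 3, 4}
Tree: (single bag)
With just one bag of size 4, the width is 4 − 1 = 3, so tw(G) ≤ 3. Conversely, {1, 2, 3, 4} is a clique of size 4, and the vertices of any clique must share a bag in every tree decomposition; so some bag has ≥ 4 vertices and tw(G) ≥ 3. The upper and lower bounds meet at 3, so that is the treewidth.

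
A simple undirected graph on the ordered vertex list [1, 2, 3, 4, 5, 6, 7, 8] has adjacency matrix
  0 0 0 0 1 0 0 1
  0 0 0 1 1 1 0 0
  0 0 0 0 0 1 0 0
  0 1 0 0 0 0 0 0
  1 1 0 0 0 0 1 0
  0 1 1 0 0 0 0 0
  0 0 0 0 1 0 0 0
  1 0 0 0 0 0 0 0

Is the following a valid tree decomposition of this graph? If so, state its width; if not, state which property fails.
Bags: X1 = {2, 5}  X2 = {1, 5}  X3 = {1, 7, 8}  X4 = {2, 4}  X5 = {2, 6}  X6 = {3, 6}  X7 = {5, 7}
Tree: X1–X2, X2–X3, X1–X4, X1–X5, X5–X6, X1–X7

A tree decomposition must satisfy three properties: every vertex lies in some bag; for every edge, both endpoints lie together in some bag; and for every vertex, the bags containing it form a connected subtree. Here bags containing vertex 7 are not connected in the tree, so the decomposition is invalid.

No — bags containing vertex 7 are not connected in the tree.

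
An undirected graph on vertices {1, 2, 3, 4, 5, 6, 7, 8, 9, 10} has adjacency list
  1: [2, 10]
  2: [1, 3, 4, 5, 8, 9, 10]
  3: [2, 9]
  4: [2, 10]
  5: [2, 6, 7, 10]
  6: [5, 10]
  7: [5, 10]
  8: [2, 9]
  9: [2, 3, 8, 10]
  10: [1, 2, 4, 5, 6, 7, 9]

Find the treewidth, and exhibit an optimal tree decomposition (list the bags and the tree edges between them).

Every bag has size at most 3, so the width is 3 − 1 = 2 and tw(G) ≤ 2. On the other hand G contains the 3-clique {2, 8, 9}. A clique must lie in a single bag of any decomposition, so no decomposition can have width below 2. The upper and lower bounds meet at 2, so that is the treewidth.

Treewidth 2.
One optimal decomposition is:
Bags: B1 = {2, 3, 9}  B2 = {2, 9, 10}  B3 = {2, 5, 10}  B4 = {5, 6, 10}  B5 = {5, 7, 10}  B6 = {1, 2, 10}  B7 = {2, 4, 10}  B8 = {2, 8, 9}
Tree: B1–B2, B2–B3, B3–B4, B3–B5, B3–B6, B3–B7, B2–B8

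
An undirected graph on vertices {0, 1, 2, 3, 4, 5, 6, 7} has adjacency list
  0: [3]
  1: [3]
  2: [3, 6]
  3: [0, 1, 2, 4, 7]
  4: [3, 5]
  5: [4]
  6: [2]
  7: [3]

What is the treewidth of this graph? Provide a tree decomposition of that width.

Each bag holds 2 vertices, so the decomposition has width 1, which upper-bounds the treewidth. Since G has at least one edge (e.g. 3–1), it is not an edgeless graph, so tw(G) ≥ 1. The upper and lower bounds meet at 1, so that is the treewidth.

Treewidth 1.
One such decomposition:
Bags: B1 = {1, 3}  B2 = {3, 7}  B3 = {2, 3}  B4 = {0, 3}  B5 = {2, 6}  B6 = {3, 4}  B7 = {4, 5}
Tree: B1–B2, B2–B3, B1–B4, B3–B5, B1–B6, B6–B7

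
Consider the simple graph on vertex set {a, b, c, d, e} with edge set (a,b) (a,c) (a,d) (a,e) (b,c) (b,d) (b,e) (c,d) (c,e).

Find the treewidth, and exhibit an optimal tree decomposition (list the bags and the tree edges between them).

Each bag holds 4 vertices, so the decomposition has width 3, which upper-bounds the treewidth. On the other hand G contains the 4-clique {a, b, c, d}. A clique must lie in a single bag of any decomposition, so no decomposition can have width below 3. Combining the bounds, tw(G) = 3.

Treewidth 3.
One such decomposition:
Bags: B1 = {a, b, c, d}  B2 = {a, b, c, e}
Tree: B1–B2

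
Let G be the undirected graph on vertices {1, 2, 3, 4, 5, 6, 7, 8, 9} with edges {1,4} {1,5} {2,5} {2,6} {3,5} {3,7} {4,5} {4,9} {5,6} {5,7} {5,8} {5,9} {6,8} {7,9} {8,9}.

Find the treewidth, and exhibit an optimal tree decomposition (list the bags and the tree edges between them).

Treewidth 2.
One optimal decomposition is:
Bags: B1 = {5, 8, 9}  B2 = {5, 7, 9}  B3 = {4, 5, 9}  B4 = {5, 6, 8}  B5 = {1, 4, 5}  B6 = {2, 5, 6}  B7 = {3, 5, 7}
Tree: B1–B2, B1–B3, B1–B4, B3–B5, B4–B6, B2–B7

The largest bag has 3 vertices, giving width 2; this decomposition certifies tw(G) ≤ 2. On the other hand G contains the 3-clique {1, 4, 5}. A clique must lie in a single bag of any decomposition, so no decomposition can have width below 2. Hence tw(G) = 2 exactly.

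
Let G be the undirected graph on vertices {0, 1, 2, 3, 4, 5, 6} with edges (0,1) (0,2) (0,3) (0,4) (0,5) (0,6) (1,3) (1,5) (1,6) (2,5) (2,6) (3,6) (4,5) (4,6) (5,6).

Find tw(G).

A width-3 tree decomposition is:
Bags: B1 = {0, 1, 5, 6}  B2 = {0, 2, 5, 6}  B3 = {0, 4, 5, 6}  B4 = {0, 1, 3, 6}
Tree: B1–B2, B1–B3, B1–B4
Every bag has size at most 4, so the width is 4 − 1 = 3 and tw(G) ≤ 3. Conversely, {0, 1, 3, 6} is a clique of size 4, and the vertices of any clique must share a bag in every tree decomposition; so some bag has ≥ 4 vertices and tw(G) ≥ 3. Hence tw(G) = 3 exactly.

3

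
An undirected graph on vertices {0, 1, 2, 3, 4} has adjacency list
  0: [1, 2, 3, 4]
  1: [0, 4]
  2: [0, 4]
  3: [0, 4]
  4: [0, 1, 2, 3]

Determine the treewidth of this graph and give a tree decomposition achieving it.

Treewidth 2.
One such decomposition:
Bags: B1 = {0, 1, 4}  B2 = {0, 3, 4}  B3 = {0, 2, 4}
Tree: B1–B2, B2–B3

The largest bag has 3 vertices, giving width 2; this decomposition certifies tw(G) ≤ 2. Conversely, {0, 1, 4} is a clique of size 3, and the vertices of any clique must share a bag in every tree decomposition; so some bag has ≥ 3 vertices and tw(G) ≥ 2. Hence tw(G) = 2 exactly.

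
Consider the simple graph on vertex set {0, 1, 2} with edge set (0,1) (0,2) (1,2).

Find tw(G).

2

A width-2 tree decomposition is:
Bags: B1 = {0, 1, 2}
Tree: (single bag)
A single bag containing all 3 vertices is trivially a valid decomposition of width 2. For the lower bound, the 3 vertices {0, 1, 2} are pairwise adjacent, and any tree decomposition puts a clique entirely inside one bag — forcing width ≥ 2. The upper and lower bounds meet at 2, so that is the treewidth.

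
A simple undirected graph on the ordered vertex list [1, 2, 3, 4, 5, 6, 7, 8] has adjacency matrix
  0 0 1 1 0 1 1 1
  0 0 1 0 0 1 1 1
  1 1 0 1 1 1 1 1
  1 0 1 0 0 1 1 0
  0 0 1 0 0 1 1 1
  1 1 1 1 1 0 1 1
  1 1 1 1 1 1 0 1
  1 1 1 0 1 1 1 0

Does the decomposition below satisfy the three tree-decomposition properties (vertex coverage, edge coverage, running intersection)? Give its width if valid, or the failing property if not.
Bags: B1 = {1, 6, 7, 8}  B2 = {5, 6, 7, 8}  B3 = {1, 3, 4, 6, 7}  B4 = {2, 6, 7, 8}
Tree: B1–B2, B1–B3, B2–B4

No — edge (3,8) lies in no bag.

A tree decomposition must satisfy three properties: every vertex lies in some bag; for every edge, both endpoints lie together in some bag; and for every vertex, the bags containing it form a connected subtree. Here edge (3,8) lies in no bag, so the decomposition is invalid.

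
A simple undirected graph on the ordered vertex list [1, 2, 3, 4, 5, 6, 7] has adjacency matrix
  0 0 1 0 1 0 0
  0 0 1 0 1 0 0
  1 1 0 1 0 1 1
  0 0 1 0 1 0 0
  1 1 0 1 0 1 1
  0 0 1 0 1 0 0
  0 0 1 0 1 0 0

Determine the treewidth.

A width-2 tree decomposition is:
Bags: B1 = {3, 4, 5}  B2 = {3, 5, 6}  B3 = {1, 3, 5}  B4 = {2, 3, 5}  B5 = {3, 5, 7}
Tree: B1–B2, B2–B3, B3–B4, B4–B5
Each bag holds 3 vertices, so the decomposition has width 2, which upper-bounds the treewidth. The edges 5–4–3–6–5 form a cycle, so G is not a tree and its treewidth is at least 2. Hence tw(G) = 2 exactly.

2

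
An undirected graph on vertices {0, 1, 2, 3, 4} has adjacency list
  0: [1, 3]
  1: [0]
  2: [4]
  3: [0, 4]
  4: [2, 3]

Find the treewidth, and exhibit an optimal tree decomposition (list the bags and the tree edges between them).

Treewidth 1.
One optimal decomposition is:
Bags: B1 = {0, 1}  B2 = {0, 3}  B3 = {3, 4}  B4 = {2, 4}
Tree: B1–B2, B2–B3, B3–B4

Each bag holds 2 vertices, so the decomposition has width 1, which upper-bounds the treewidth. Any graph with an edge has treewidth ≥ 1, and G has the edge 1–0. Hence tw(G) = 1 exactly.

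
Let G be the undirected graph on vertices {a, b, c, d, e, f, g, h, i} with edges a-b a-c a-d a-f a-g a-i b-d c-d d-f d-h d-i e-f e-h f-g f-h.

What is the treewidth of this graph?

A width-2 tree decomposition is:
Bags: B1 = {a, c, d}  B2 = {a, d, f}  B3 = {d, f, h}  B4 = {a, b, d}  B5 = {e, f, h}  B6 = {a, f, g}  B7 = {a, d, i}
Tree: B1–B2, B2–B3, B2–B4, B3–B5, B2–B6, B1–B7
Every bag has size at most 3, so the width is 3 − 1 = 2 and tw(G) ≤ 2. For the lower bound, the 3 vertices {d, f, h} are pairwise adjacent, and any tree decomposition puts a clique entirely inside one bag — forcing width ≥ 2. The upper and lower bounds meet at 2, so that is the treewidth.

2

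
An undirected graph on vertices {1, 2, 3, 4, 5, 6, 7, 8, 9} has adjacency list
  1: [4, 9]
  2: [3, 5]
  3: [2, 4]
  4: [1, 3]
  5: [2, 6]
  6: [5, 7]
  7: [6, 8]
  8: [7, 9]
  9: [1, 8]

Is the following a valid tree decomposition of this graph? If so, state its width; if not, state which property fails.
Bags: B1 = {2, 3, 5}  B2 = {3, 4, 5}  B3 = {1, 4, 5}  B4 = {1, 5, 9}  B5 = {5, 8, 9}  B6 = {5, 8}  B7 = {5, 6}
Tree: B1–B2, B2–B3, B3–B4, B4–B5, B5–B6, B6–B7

No — vertex 7 appears in no bag.

A tree decomposition must satisfy three properties: every vertex lies in some bag; for every edge, both endpoints lie together in some bag; and for every vertex, the bags containing it form a connected subtree. Here vertex 7 appears in no bag, so the decomposition is invalid.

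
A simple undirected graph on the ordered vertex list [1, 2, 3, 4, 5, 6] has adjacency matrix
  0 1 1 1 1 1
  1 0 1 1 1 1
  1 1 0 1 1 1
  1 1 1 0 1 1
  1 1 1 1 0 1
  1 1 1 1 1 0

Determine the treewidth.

A width-5 tree decomposition is:
Bags: B1 = {1, 2, 3, 4, 5, 6}
Tree: (single bag)
A single bag containing all 6 vertices is trivially a valid decomposition of width 5. For the lower bound, the 6 vertices {1, 2, 3, 4, 5, 6} are pairwise adjacent, and any tree decomposition puts a clique entirely inside one bag — forcing width ≥ 5. The upper and lower bounds meet at 5, so that is the treewidth.

5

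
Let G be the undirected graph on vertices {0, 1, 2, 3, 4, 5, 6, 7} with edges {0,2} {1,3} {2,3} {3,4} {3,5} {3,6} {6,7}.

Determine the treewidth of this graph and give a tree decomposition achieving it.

Treewidth 1.
One optimal decomposition is:
Bags: B1 = {3, 5}  B2 = {3, 4}  B3 = {3, 6}  B4 = {2, 3}  B5 = {1, 3}  B6 = {0, 2}  B7 = {6, 7}
Tree: B1–B2, B2–B3, B2–B4, B3–B5, B4–B6, B3–B7

Every bag has size at most 2, so the width is 2 − 1 = 1 and tw(G) ≤ 1. Any graph with an edge has treewidth ≥ 1, and G has the edge 3–5. Combining the bounds, tw(G) = 1.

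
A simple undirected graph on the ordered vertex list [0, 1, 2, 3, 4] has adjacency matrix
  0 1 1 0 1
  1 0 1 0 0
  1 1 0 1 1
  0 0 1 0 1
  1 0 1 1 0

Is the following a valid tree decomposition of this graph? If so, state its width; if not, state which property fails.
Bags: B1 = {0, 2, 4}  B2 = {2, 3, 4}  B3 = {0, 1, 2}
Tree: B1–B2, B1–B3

Yes; width 2.

Checking the three conditions: (i) the bags cover all of {0, 1, 2, 3, 4}; (ii) for each edge, some bag contains both endpoints; (iii) the bags containing any fixed vertex form a subtree. All hold, so the decomposition is valid with width 3 − 1 = 2.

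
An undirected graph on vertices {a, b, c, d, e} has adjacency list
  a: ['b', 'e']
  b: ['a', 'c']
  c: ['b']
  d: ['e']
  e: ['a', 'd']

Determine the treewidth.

1

A width-1 tree decomposition is:
Bags: B1 = {b, c}  B2 = {a, b}  B3 = {a, e}  B4 = {d, e}
Tree: B1–B2, B2–B3, B3–B4
Every bag has size at most 2, so the width is 2 − 1 = 1 and tw(G) ≤ 1. Since G has at least one edge (e.g. c–b), it is not an edgeless graph, so tw(G) ≥ 1. Hence tw(G) = 1 exactly.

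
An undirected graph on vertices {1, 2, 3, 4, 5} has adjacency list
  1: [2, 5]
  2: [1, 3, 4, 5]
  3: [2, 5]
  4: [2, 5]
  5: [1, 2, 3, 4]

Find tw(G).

2

A width-2 tree decomposition is:
Bags: B1 = {1, 2, 5}  B2 = {2, 3, 5}  B3 = {2, 4, 5}
Tree: B1–B2, B2–B3
Every bag has size at most 3, so the width is 3 − 1 = 2 and tw(G) ≤ 2. Conversely, {1, 2, 5} is a clique of size 3, and the vertices of any clique must share a bag in every tree decomposition; so some bag has ≥ 3 vertices and tw(G) ≥ 2. The upper and lower bounds meet at 2, so that is the treewidth.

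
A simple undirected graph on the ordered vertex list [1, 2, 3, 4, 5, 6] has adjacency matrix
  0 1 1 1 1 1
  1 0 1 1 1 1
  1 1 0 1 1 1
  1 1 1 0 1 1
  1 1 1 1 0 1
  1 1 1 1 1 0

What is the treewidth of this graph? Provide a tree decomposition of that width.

Treewidth 5.
One such decomposition:
Bags: B1 = {1, 2, 3, 4, 5, 6}
Tree: (single bag)

With just one bag of size 6, the width is 6 − 1 = 5, so tw(G) ≤ 5. For the lower bound, the 6 vertices {1, 2, 3, 4, 5, 6} are pairwise adjacent, and any tree decomposition puts a clique entirely inside one bag — forcing width ≥ 5. Combining the bounds, tw(G) = 5.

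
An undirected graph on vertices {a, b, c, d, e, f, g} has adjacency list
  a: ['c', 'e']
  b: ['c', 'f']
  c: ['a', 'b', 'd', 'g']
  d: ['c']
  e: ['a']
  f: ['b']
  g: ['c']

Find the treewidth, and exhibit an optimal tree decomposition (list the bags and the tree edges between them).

Treewidth 1.
One optimal decomposition is:
Bags: B1 = {a, c}  B2 = {c, d}  B3 = {b, c}  B4 = {a, e}  B5 = {c, g}  B6 = {b, f}
Tree: B1–B2, B1–B3, B1–B4, B1–B5, B3–B6

Each bag holds 2 vertices, so the decomposition has width 1, which upper-bounds the treewidth. G has an edge, so its treewidth is at least 1. Combining the bounds, tw(G) = 1.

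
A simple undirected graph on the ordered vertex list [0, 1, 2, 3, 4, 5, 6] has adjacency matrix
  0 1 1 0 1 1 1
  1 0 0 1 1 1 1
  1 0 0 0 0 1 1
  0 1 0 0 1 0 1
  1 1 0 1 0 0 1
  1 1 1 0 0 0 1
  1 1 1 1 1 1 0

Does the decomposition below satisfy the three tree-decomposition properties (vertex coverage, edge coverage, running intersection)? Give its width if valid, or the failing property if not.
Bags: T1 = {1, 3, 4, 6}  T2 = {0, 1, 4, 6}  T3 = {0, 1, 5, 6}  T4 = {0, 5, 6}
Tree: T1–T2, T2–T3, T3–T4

No — vertex 2 appears in no bag.

A tree decomposition must satisfy three properties: every vertex lies in some bag; for every edge, both endpoints lie together in some bag; and for every vertex, the bags containing it form a connected subtree. Here vertex 2 appears in no bag, so the decomposition is invalid.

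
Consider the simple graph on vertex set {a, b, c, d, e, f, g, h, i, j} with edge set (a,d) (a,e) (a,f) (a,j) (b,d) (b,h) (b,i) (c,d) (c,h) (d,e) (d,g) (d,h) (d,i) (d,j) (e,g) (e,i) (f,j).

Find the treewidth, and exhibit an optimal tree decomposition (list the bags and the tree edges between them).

Treewidth 2.
One such decomposition:
Bags: B1 = {d, e, i}  B2 = {a, d, e}  B3 = {a, d, j}  B4 = {d, e, g}  B5 = {b, d, i}  B6 = {b, d, h}  B7 = {c, d, h}  B8 = {a, f, j}
Tree: B1–B2, B2–B3, B2–B4, B1–B5, B5–B6, B6–B7, B3–B8

Every bag has size at most 3, so the width is 3 − 1 = 2 and tw(G) ≤ 2. Conversely, {c, d, h} is a clique of size 3, and the vertices of any clique must share a bag in every tree decomposition; so some bag has ≥ 3 vertices and tw(G) ≥ 2. The upper and lower bounds meet at 2, so that is the treewidth.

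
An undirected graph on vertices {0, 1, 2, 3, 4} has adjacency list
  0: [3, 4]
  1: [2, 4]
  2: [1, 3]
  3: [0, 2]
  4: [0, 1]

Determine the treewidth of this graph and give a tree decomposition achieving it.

The largest bag has 3 vertices, giving width 2; this decomposition certifies tw(G) ≤ 2. Since 1–2–3–0–4–1 is a cycle in G, G is not acyclic. Forests are exactly the graphs of treewidth ≤ 1, so tw(G) ≥ 2. Therefore the treewidth is 2.

Treewidth 2.
One such decomposition:
Bags: B1 = {1, 2, 3}  B2 = {0, 1, 3}  B3 = {0, 1, 4}
Tree: B1–B2, B2–B3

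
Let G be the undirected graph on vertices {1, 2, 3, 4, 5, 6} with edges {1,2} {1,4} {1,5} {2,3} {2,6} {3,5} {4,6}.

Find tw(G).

2

A width-2 tree decomposition is:
Bags: B1 = {1, 4, 6}  B2 = {1, 2, 6}  B3 = {1, 2, 5}  B4 = {2, 3, 5}
Tree: B1–B2, B2–B3, B3–B4
Each bag holds 3 vertices, so the decomposition has width 2, which upper-bounds the treewidth. For the lower bound, G contains the cycle 4–6–2–1–4, so G is not a forest; only forests have treewidth ≤ 1, hence tw(G) ≥ 2. Therefore the treewidth is 2.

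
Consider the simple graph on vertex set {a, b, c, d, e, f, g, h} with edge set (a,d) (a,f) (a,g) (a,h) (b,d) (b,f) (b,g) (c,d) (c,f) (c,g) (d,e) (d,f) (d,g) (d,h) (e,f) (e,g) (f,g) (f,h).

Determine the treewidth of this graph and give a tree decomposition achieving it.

Every bag has size at most 4, so the width is 4 − 1 = 3 and tw(G) ≤ 3. On the other hand G contains the 4-clique {d, e, f, g}. A clique must lie in a single bag of any decomposition, so no decomposition can have width below 3. Therefore the treewidth is 3.

Treewidth 3.
One such decomposition:
Bags: B1 = {a, d, f, g}  B2 = {a, d, f, h}  B3 = {c, d, f, g}  B4 = {d, e, f, g}  B5 = {b, d, f, g}
Tree: B1–B2, B1–B3, B1–B4, B1–B5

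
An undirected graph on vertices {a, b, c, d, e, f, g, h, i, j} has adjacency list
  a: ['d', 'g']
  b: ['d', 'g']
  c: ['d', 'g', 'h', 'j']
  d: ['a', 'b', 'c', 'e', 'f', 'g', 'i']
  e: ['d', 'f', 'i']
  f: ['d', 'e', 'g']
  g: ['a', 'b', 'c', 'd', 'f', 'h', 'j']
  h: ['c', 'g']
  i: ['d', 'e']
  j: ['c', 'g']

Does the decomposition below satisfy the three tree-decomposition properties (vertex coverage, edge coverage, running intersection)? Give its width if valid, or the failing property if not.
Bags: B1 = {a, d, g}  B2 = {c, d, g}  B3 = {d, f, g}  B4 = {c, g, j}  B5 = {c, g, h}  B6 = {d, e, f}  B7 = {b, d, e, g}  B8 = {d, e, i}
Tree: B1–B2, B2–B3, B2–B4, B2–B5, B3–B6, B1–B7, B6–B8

No — bags containing vertex e are not connected in the tree.

A tree decomposition must satisfy three properties: every vertex lies in some bag; for every edge, both endpoints lie together in some bag; and for every vertex, the bags containing it form a connected subtree. Here bags containing vertex e are not connected in the tree, so the decomposition is invalid.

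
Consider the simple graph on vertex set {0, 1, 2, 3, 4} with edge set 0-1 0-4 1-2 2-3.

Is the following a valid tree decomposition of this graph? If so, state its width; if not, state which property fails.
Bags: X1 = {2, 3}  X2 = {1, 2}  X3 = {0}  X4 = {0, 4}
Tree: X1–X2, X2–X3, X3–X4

No — edge (1,0) lies in no bag.

A tree decomposition must satisfy three properties: every vertex lies in some bag; for every edge, both endpoints lie together in some bag; and for every vertex, the bags containing it form a connected subtree. Here edge (1,0) lies in no bag, so the decomposition is invalid.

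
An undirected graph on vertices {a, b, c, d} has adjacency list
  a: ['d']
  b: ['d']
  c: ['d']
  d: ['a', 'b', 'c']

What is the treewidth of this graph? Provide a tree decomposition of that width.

Every bag has size at most 2, so the width is 2 − 1 = 1 and tw(G) ≤ 1. Any graph with an edge has treewidth ≥ 1, and G has the edge d–b. Therefore the treewidth is 1.

Treewidth 1.
One such decomposition:
Bags: B1 = {b, d}  B2 = {c, d}  B3 = {a, d}
Tree: B1–B2, B1–B3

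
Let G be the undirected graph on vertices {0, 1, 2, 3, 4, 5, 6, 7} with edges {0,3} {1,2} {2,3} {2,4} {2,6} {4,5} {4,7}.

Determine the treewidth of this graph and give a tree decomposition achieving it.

The largest bag has 2 vertices, giving width 1; this decomposition certifies tw(G) ≤ 1. Any graph with an edge has treewidth ≥ 1, and G has the edge 1–2. Combining the bounds, tw(G) = 1.

Treewidth 1.
One such decomposition:
Bags: B1 = {1, 2}  B2 = {2, 4}  B3 = {4, 7}  B4 = {2, 3}  B5 = {2, 6}  B6 = {4, 5}  B7 = {0, 3}
Tree: B1–B2, B2–B3, B1–B4, B2–B5, B2–B6, B4–B7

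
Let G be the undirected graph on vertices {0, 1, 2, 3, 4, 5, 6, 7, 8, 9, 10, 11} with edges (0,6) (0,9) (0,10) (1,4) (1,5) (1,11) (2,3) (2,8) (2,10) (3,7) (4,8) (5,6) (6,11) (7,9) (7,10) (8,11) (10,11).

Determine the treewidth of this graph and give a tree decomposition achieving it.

The largest bag has 4 vertices, giving width 3; this decomposition certifies tw(G) ≤ 3. For the lower bound: the 4 vertex sets {3,7,9}, {0}, {10}, {2,6,8,11} are disjoint, each induces a connected subgraph, and every pair is joined by at least one edge of G. Contracting each set to a single vertex therefore yields K_{4} as a minor, and since treewidth is minor-monotone, tw(G) ≥ tw(K_{4}) = 3. Hence tw(G) = 3 exactly.

Treewidth 3.
One optimal decomposition is:
Bags: B1 = {0, 3, 7, 9}  B2 = {0, 3, 7, 10}  B3 = {0, 2, 3, 10}  B4 = {0, 2, 6, 10}  B5 = {2, 6, 10, 11}  B6 = {2, 6, 8, 11}  B7 = {5, 6, 8, 11}  B8 = {1, 5, 8, 11}  B9 = {1, 4, 5, 8}
Tree: B1–B2, B2–B3, B3–B4, B4–B5, B5–B6, B6–B7, B7–B8, B8–B9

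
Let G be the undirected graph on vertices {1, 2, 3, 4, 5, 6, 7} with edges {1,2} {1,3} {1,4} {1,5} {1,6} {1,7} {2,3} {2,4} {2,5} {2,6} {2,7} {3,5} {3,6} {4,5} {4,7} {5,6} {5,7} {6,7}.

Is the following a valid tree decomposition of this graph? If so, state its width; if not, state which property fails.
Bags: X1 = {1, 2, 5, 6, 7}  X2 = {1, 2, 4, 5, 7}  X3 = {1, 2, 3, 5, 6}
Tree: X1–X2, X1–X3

Yes; width 4.

Vertex coverage: the bags together contain {1, 2, 3, 4, 5, 6, 7}, the full vertex set. Edge coverage: each edge of G has both endpoints in at least one bag. Running intersection: for every vertex, the bags containing it form a connected subtree. All three properties hold, so this is a valid tree decomposition of width max|bag| − 1 = 4, and hence tw(G) ≤ 4.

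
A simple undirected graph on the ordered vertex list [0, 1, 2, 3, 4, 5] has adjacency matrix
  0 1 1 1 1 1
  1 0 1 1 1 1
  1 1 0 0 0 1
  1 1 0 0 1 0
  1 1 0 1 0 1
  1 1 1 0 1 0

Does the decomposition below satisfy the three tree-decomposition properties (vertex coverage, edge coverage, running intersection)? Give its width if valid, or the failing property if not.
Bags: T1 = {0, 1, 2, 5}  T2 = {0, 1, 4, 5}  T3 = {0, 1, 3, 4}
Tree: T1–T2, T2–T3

Checking the three conditions: (i) the bags cover all of {0, 1, 2, 3, 4, 5}; (ii) for each edge, some bag contains both endpoints; (iii) the bags containing any fixed vertex form a subtree. All hold, so the decomposition is valid with width 4 − 1 = 3.

Yes; width 3.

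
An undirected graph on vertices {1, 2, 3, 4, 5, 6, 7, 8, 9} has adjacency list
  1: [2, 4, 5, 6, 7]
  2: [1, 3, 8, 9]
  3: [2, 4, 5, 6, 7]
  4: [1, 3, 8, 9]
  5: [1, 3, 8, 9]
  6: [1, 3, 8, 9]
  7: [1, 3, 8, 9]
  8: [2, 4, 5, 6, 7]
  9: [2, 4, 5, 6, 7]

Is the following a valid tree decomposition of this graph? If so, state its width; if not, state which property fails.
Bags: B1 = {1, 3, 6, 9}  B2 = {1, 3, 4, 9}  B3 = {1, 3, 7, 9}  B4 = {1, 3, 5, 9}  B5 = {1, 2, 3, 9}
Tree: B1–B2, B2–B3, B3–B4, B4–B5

A tree decomposition must satisfy three properties: every vertex lies in some bag; for every edge, both endpoints lie together in some bag; and for every vertex, the bags containing it form a connected subtree. Here vertex 8 appears in no bag, so the decomposition is invalid.

No — vertex 8 appears in no bag.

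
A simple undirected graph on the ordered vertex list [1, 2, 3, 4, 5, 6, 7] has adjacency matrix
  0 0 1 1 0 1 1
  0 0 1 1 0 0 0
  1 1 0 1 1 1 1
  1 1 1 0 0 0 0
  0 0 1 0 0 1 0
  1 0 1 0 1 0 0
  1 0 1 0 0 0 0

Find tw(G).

2

A width-2 tree decomposition is:
Bags: B1 = {1, 3, 6}  B2 = {1, 3, 4}  B3 = {1, 3, 7}  B4 = {3, 5, 6}  B5 = {2, 3, 4}
Tree: B1–B2, B2–B3, B1–B4, B2–B5
The largest bag has 3 vertices, giving width 2; this decomposition certifies tw(G) ≤ 2. For the lower bound, the 3 vertices {1, 3, 4} are pairwise adjacent, and any tree decomposition puts a clique entirely inside one bag — forcing width ≥ 2. Combining the bounds, tw(G) = 2.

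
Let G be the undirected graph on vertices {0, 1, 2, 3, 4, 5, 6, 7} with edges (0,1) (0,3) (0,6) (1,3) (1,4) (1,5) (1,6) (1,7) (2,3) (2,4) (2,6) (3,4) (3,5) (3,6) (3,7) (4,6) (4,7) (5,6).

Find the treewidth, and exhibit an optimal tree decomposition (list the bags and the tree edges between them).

Treewidth 3.
One optimal decomposition is:
Bags: B1 = {1, 3, 4, 7}  B2 = {1, 3, 4, 6}  B3 = {0, 1, 3, 6}  B4 = {1, 3, 5, 6}  B5 = {2, 3, 4, 6}
Tree: B1–B2, B2–B3, B2–B4, B2–B5

The largest bag has 4 vertices, giving width 3; this decomposition certifies tw(G) ≤ 3. On the other hand G contains the 4-clique {0, 1, 3, 6}. A clique must lie in a single bag of any decomposition, so no decomposition can have width below 3. Therefore the treewidth is 3.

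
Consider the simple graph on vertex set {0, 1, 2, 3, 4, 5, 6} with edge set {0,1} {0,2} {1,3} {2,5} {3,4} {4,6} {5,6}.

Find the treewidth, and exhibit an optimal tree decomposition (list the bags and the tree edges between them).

Every bag has size at most 3, so the width is 3 − 1 = 2 and tw(G) ≤ 2. The edges 0–1–3–4–6–5–2–0 form a cycle, so G is not a tree and its treewidth is at least 2. Combining the bounds, tw(G) = 2.

Treewidth 2.
One such decomposition:
Bags: B1 = {0, 1, 3}  B2 = {0, 3, 4}  B3 = {0, 4, 6}  B4 = {0, 5, 6}  B5 = {0, 2, 5}
Tree: B1–B2, B2–B3, B3–B4, B4–B5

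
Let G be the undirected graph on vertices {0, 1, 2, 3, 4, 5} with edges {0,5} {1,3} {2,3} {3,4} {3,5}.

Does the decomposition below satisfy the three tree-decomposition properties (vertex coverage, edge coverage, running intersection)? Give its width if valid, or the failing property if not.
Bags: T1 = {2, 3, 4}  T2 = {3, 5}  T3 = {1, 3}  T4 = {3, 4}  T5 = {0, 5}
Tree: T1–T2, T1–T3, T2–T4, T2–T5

No — bags containing vertex 4 are not connected in the tree.

A tree decomposition must satisfy three properties: every vertex lies in some bag; for every edge, both endpoints lie together in some bag; and for every vertex, the bags containing it form a connected subtree. Here bags containing vertex 4 are not connected in the tree, so the decomposition is invalid.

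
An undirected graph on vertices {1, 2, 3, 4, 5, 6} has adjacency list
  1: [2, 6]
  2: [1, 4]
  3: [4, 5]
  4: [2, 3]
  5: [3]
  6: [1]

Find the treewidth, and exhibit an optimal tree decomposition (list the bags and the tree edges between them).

Treewidth 1.
Bags: B1 = {1, 6}  B2 = {1, 2}  B3 = {2, 4}  B4 = {3, 4}  B5 = {3, 5}
Tree: B1–B2, B2–B3, B3–B4, B4–B5

Each bag holds 2 vertices, so the decomposition has width 1, which upper-bounds the treewidth. Since G has at least one edge (e.g. 6–1), it is not an edgeless graph, so tw(G) ≥ 1. Combining the bounds, tw(G) = 1.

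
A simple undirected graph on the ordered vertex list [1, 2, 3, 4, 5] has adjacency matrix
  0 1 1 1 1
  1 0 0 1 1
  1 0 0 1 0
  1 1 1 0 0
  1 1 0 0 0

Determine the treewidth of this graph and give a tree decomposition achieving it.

The largest bag has 3 vertices, giving width 2; this decomposition certifies tw(G) ≤ 2. For the lower bound, the 3 vertices {1, 2, 4} are pairwise adjacent, and any tree decomposition puts a clique entirely inside one bag — forcing width ≥ 2. Therefore the treewidth is 2.

Treewidth 2.
One optimal decomposition is:
Bags: B1 = {1, 2, 5}  B2 = {1, 2, 4}  B3 = {1, 3, 4}
Tree: B1–B2, B2–B3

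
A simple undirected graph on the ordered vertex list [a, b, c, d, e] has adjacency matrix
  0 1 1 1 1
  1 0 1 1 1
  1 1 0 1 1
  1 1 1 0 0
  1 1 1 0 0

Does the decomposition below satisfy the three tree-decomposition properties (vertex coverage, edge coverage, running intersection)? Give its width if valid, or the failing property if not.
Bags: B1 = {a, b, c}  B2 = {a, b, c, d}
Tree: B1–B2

No — vertex e appears in no bag.

A tree decomposition must satisfy three properties: every vertex lies in some bag; for every edge, both endpoints lie together in some bag; and for every vertex, the bags containing it form a connected subtree. Here vertex e appears in no bag, so the decomposition is invalid.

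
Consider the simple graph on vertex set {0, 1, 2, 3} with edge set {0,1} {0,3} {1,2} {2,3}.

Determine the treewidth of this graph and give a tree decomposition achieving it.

Every bag has size at most 3, so the width is 3 − 1 = 2 and tw(G) ≤ 2. The edges 3–0–1–2–3 form a cycle, so G is not a tree and its treewidth is at least 2. Combining the bounds, tw(G) = 2.

Treewidth 2.
One such decomposition:
Bags: B1 = {0, 1, 3}  B2 = {1, 2, 3}
Tree: B1–B2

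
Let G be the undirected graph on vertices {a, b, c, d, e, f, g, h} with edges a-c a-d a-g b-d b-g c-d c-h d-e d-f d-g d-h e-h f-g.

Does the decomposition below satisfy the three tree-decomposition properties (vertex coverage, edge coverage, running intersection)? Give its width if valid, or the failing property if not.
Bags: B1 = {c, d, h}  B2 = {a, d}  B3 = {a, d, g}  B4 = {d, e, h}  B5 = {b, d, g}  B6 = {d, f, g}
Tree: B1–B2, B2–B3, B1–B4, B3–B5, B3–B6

A tree decomposition must satisfy three properties: every vertex lies in some bag; for every edge, both endpoints lie together in some bag; and for every vertex, the bags containing it form a connected subtree. Here edge (c,a) lies in no bag, so the decomposition is invalid.

No — edge (c,a) lies in no bag.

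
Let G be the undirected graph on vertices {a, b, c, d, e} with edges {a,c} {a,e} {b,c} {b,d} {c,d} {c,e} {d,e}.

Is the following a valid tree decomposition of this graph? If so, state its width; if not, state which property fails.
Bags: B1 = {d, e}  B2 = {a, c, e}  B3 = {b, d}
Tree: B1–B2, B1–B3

A tree decomposition must satisfy three properties: every vertex lies in some bag; for every edge, both endpoints lie together in some bag; and for every vertex, the bags containing it form a connected subtree. Here edge (c,d) lies in no bag, so the decomposition is invalid.

No — edge (c,d) lies in no bag.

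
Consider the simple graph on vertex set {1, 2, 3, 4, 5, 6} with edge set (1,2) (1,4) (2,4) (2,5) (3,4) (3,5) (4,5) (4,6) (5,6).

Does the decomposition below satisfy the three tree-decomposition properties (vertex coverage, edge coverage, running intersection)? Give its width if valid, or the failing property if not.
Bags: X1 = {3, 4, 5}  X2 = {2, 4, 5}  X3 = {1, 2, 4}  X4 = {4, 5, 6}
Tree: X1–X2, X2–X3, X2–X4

Vertex coverage: the bags together contain {1, 2, 3, 4, 5, 6}, the full vertex set. Edge coverage: each edge of G has both endpoints in at least one bag. Running intersection: for every vertex, the bags containing it form a connected subtree. All three properties hold, so this is a valid tree decomposition of width max|bag| − 1 = 2, and hence tw(G) ≤ 2.

Yes; width 2.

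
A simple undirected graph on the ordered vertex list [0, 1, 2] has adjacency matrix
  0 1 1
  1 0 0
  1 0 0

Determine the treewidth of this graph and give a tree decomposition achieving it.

Treewidth 1.
Bags: B1 = {0, 2}  B2 = {0, 1}
Tree: B1–B2

Each bag holds 2 vertices, so the decomposition has width 1, which upper-bounds the treewidth. Any graph with an edge has treewidth ≥ 1, and G has the edge 2–0. Combining the bounds, tw(G) = 1.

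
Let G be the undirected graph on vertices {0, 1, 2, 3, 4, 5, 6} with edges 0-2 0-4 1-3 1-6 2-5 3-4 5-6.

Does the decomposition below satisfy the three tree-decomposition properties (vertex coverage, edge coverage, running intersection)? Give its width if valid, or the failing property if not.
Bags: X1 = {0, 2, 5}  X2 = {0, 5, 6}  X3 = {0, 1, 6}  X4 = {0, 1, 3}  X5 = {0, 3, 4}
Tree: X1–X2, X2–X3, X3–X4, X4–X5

Vertex coverage: the bags together contain {0, 1, 2, 3, 4, 5, 6}, the full vertex set. Edge coverage: each edge of G has both endpoints in at least one bag. Running intersection: for every vertex, the bags containing it form a connected subtree. All three properties hold, so this is a valid tree decomposition of width max|bag| − 1 = 2, and hence tw(G) ≤ 2.

Yes; width 2.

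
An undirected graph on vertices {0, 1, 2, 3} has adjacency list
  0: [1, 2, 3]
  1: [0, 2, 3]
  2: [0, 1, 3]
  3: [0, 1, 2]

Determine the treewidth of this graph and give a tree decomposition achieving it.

Treewidth 3.
One optimal decomposition is:
Bags: B1 = {0, 1, 2, 3}
Tree: (single bag)

With just one bag of size 4, the width is 4 − 1 = 3, so tw(G) ≤ 3. Conversely, {0, 1, 2, 3} is a clique of size 4, and the vertices of any clique must share a bag in every tree decomposition; so some bag has ≥ 4 vertices and tw(G) ≥ 3. Therefore the treewidth is 3.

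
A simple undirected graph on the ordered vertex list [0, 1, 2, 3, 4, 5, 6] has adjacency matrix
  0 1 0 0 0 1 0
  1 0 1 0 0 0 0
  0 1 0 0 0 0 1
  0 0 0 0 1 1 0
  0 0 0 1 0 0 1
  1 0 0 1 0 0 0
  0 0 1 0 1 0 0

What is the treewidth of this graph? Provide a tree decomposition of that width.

Treewidth 2.
One such decomposition:
Bags: B1 = {2, 4, 6}  B2 = {1, 2, 4}  B3 = {0, 1, 4}  B4 = {0, 4, 5}  B5 = {3, 4, 5}
Tree: B1–B2, B2–B3, B3–B4, B4–B5

Each bag holds 3 vertices, so the decomposition has width 2, which upper-bounds the treewidth. The edges 4–6–2–1–0–5–3–4 form a cycle, so G is not a tree and its treewidth is at least 2. Therefore the treewidth is 2.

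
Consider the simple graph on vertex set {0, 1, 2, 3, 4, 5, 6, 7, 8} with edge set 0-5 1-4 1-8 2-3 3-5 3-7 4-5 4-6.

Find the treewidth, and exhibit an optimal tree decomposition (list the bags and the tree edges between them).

Treewidth 1.
One optimal decomposition is:
Bags: B1 = {4, 5}  B2 = {3, 5}  B3 = {2, 3}  B4 = {4, 6}  B5 = {3, 7}  B6 = {1, 4}  B7 = {0, 5}  B8 = {1, 8}
Tree: B1–B2, B2–B3, B1–B4, B2–B5, B4–B6, B1–B7, B6–B8

Every bag has size at most 2, so the width is 2 − 1 = 1 and tw(G) ≤ 1. Since G has at least one edge (e.g. 4–5), it is not an edgeless graph, so tw(G) ≥ 1. Therefore the treewidth is 1.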